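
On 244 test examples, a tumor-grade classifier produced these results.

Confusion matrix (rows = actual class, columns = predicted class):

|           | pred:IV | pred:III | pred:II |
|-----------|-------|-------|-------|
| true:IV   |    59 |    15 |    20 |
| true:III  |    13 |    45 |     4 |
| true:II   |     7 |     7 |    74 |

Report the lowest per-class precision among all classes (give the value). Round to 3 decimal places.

Per-class precision (TP/(TP+FP)):
  IV: TP=59, FP=13+7=20 → 59/79 = 0.7468
  III: TP=45, FP=15+7=22 → 45/67 = 0.6716
  II: TP=74, FP=20+4=24 → 74/98 = 0.7551
Lowest is class 'III' with precision = 0.672.

0.672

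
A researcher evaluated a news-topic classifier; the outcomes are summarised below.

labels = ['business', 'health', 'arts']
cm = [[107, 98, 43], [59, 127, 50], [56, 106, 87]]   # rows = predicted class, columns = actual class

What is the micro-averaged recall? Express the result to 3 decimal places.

Micro-averaging pools counts across classes: ΣTP=321, ΣFP=412, ΣFN=412.
Micro-recall = TP/(TP+FN) on pooled counts = 0.438 (equals overall accuracy in single-label multiclass).

0.438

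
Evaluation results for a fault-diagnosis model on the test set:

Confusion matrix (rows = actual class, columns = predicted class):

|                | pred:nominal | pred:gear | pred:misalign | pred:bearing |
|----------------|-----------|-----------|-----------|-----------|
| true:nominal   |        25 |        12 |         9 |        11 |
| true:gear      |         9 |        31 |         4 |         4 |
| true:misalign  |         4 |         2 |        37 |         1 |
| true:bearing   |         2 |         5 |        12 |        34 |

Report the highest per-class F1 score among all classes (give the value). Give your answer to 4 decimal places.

0.6981

Per-class F1 score (2·TP/(2·TP+FP+FN)):
  nominal: TP=25, FP=9+4+2=15, FN=12+9+11=32 → 50/97 = 0.51546
  gear: TP=31, FP=12+2+5=19, FN=9+4+4=17 → 62/98 = 0.63265
  misalign: TP=37, FP=9+4+12=25, FN=4+2+1=7 → 74/106 = 0.69811
  bearing: TP=34, FP=11+4+1=16, FN=2+5+12=19 → 68/103 = 0.66019
Highest is class 'misalign' with F1 score = 0.6981.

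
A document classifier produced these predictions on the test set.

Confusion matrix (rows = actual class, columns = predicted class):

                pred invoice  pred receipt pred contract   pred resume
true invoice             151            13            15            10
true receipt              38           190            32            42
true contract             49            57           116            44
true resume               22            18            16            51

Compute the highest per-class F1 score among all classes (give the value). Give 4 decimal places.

0.6726

Per-class F1 score (2·TP/(2·TP+FP+FN)):
  invoice: TP=151, FP=38+49+22=109, FN=13+15+10=38 → 302/449 = 0.67261
  receipt: TP=190, FP=13+57+18=88, FN=38+32+42=112 → 380/580 = 0.65517
  contract: TP=116, FP=15+32+16=63, FN=49+57+44=150 → 232/445 = 0.52135
  resume: TP=51, FP=10+42+44=96, FN=22+18+16=56 → 102/254 = 0.40157
Highest is class 'invoice' with F1 score = 0.6726.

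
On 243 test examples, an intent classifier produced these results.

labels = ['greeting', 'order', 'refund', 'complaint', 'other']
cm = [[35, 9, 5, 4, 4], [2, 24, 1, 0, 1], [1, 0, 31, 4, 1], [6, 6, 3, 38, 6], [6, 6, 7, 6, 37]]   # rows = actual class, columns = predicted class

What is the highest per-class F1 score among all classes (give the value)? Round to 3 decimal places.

0.738

Per-class F1 score (2·TP/(2·TP+FP+FN)):
  greeting: TP=35, FP=2+1+6+6=15, FN=9+5+4+4=22 → 70/107 = 0.6542
  order: TP=24, FP=9+0+6+6=21, FN=2+1+0+1=4 → 48/73 = 0.6575
  refund: TP=31, FP=5+1+3+7=16, FN=1+0+4+1=6 → 62/84 = 0.7381
  complaint: TP=38, FP=4+0+4+6=14, FN=6+6+3+6=21 → 76/111 = 0.6847
  other: TP=37, FP=4+1+1+6=12, FN=6+6+7+6=25 → 74/111 = 0.6667
Highest is class 'refund' with F1 score = 0.738.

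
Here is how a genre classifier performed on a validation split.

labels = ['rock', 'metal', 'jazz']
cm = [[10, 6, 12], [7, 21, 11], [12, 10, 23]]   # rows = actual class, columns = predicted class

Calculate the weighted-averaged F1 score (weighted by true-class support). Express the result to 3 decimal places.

0.483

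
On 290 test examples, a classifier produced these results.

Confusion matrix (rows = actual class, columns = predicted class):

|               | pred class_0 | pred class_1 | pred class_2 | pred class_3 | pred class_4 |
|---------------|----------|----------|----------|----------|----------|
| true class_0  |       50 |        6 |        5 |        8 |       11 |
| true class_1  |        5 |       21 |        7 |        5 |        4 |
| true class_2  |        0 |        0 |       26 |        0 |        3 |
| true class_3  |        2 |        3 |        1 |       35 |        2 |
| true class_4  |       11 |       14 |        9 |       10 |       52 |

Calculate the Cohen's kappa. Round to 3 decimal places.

Observed agreement pₒ = trace/N = 184/290 = 0.6345
Expected agreement pₑ = Σ (rowᵢ·colᵢ)/N² = (80·68 + 42·44 + 29·48 + 43·58 + 96·72)/290² = 0.2151
κ = (pₒ − pₑ)/(1 − pₑ) = (0.6345 − 0.2151)/(1 − 0.2151) = 0.534

0.534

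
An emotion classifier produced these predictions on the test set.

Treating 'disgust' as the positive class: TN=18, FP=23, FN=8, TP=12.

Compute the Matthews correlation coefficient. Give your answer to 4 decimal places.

MCC = (TP·TN − FP·FN) / √((TP+FP)(TP+FN)(TN+FP)(TN+FN))
Numerator = 12·18 − 23·8 = 32
Denominator = √(35·20·41·26) = √746200 = 863.8287
MCC = 32 / 863.8287 = 0.0370

0.0370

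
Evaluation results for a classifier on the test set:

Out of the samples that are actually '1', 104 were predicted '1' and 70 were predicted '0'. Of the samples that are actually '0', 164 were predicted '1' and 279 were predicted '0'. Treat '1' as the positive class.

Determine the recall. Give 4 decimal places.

Recall = TP/(TP+FN) = 104/(104+70) = 104/174 = 0.5977

0.5977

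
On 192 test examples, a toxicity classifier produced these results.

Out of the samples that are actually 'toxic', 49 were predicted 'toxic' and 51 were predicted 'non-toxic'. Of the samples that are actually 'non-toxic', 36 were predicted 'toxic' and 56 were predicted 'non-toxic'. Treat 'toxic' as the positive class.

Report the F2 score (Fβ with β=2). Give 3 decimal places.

Fβ = (1+β²)·TP / ((1+β²)·TP + β²·FN + FP), with β²=4
= 5·49 / (5·49 + 4·51 + 36) = 0.505

0.505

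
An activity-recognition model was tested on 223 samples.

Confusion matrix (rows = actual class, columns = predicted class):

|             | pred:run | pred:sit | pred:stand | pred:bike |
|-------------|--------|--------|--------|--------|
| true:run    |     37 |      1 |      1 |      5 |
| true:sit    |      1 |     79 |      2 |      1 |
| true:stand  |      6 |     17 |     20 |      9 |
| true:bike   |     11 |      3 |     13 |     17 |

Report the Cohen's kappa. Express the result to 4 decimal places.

0.5631

Observed agreement pₒ = trace/N = 153/223 = 0.68610
Expected agreement pₑ = Σ (rowᵢ·colᵢ)/N² = (44·55 + 83·100 + 52·36 + 44·32)/223² = 0.28153
κ = (pₒ − pₑ)/(1 − pₑ) = (0.68610 − 0.28153)/(1 − 0.28153) = 0.5631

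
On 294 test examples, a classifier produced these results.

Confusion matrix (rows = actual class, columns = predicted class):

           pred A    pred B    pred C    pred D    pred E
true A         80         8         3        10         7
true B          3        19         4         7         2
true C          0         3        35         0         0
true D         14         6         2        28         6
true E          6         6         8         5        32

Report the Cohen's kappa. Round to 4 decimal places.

Observed agreement pₒ = trace/N = 194/294 = 0.65986
Expected agreement pₑ = Σ (rowᵢ·colᵢ)/N² = (108·103 + 35·42 + 38·52 + 56·50 + 57·47)/294² = 0.23195
κ = (pₒ − pₑ)/(1 − pₑ) = (0.65986 − 0.23195)/(1 − 0.23195) = 0.5571

0.5571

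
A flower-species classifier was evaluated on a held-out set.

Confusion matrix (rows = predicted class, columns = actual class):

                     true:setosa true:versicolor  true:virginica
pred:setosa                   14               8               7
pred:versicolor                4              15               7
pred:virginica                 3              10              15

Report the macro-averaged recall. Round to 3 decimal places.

Per-class recall (TP/(TP+FN)):
  setosa: TP=14, FN=4+3=7 → 14/21 = 0.6667
  versicolor: TP=15, FN=8+10=18 → 15/33 = 0.4545
  virginica: TP=15, FN=7+7=14 → 15/29 = 0.5172
Macro-recall = mean = (0.6667 + 0.4545 + 0.5172) / 3 = 0.546

0.546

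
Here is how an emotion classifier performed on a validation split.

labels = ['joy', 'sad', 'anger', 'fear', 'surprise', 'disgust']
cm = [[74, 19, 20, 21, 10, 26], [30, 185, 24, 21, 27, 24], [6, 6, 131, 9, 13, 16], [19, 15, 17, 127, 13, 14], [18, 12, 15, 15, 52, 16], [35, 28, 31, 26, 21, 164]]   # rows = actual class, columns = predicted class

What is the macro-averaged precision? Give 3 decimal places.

Per-class precision (TP/(TP+FP)):
  joy: TP=74, FP=30+6+19+18+35=108 → 74/182 = 0.4066
  sad: TP=185, FP=19+6+15+12+28=80 → 185/265 = 0.6981
  anger: TP=131, FP=20+24+17+15+31=107 → 131/238 = 0.5504
  fear: TP=127, FP=21+21+9+15+26=92 → 127/219 = 0.5799
  surprise: TP=52, FP=10+27+13+13+21=84 → 52/136 = 0.3824
  disgust: TP=164, FP=26+24+16+14+16=96 → 164/260 = 0.6308
Macro-precision = mean = (0.4066 + 0.6981 + 0.5504 + 0.5799 + 0.3824 + 0.6308) / 6 = 0.541

0.541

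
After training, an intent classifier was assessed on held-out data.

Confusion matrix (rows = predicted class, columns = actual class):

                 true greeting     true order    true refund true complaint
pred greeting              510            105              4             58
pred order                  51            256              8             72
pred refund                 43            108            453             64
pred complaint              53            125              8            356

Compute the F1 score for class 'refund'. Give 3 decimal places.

0.794

Take TP from the diagonal, FP from the rest of the 'refund' prediction marginal, FN from the rest of the 'refund' actual marginal.
F1 score = 2·TP/(2·TP+FP+FN).
refund: TP=453, FP=43+108+64=215, FN=4+8+8=20 → 906/1141 = 0.7940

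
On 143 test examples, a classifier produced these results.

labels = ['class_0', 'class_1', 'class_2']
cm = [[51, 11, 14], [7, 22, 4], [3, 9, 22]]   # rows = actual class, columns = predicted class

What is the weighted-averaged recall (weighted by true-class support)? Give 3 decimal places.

Per-class recall (TP/(TP+FN)):
  class_0: TP=51, FN=11+14=25 → 51/76 = 0.6711
  class_1: TP=22, FN=7+4=11 → 22/33 = 0.6667
  class_2: TP=22, FN=3+9=12 → 22/34 = 0.6471
Weighted-recall = Σ (supportᵢ/N)·recallᵢ with N=143: (76/143)·0.6711 + (33/143)·0.6667 + (34/143)·0.6471 = 0.664

0.664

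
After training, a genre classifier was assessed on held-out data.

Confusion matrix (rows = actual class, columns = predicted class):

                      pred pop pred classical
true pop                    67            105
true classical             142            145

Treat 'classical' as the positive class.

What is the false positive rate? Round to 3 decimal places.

FPR = FP/(FP+TN) = 105/(105+67) = 0.610

0.610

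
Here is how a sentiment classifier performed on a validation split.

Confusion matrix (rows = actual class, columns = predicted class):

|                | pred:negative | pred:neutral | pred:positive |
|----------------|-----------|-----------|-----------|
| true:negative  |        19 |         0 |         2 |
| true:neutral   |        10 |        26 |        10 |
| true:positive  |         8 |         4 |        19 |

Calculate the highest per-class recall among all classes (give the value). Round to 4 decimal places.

0.9048

Per-class recall (TP/(TP+FN)):
  negative: TP=19, FN=0+2=2 → 19/21 = 0.90476
  neutral: TP=26, FN=10+10=20 → 26/46 = 0.56522
  positive: TP=19, FN=8+4=12 → 19/31 = 0.61290
Highest is class 'negative' with recall = 0.9048.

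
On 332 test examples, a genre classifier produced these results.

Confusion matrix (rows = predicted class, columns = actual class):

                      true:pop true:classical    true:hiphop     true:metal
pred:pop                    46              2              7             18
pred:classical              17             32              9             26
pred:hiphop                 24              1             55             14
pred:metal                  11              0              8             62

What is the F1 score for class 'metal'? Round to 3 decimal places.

0.617

One-vs-rest for 'metal': TP = diagonal; FP = other classes predicted 'metal'; FN = 'metal' predicted as other.
F1 score = 2·TP/(2·TP+FP+FN).
metal: TP=62, FP=11+0+8=19, FN=18+26+14=58 → 124/201 = 0.6169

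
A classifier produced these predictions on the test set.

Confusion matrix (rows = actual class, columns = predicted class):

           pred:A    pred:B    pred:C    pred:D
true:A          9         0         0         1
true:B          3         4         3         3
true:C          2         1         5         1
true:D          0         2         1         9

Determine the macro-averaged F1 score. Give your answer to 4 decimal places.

0.5995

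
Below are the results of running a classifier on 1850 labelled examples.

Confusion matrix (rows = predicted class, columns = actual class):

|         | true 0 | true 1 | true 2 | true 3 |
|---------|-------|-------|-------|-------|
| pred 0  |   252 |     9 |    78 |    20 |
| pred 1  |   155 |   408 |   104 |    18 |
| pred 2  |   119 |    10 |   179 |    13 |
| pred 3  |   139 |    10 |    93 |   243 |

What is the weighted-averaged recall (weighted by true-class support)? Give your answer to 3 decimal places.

Per-class recall (TP/(TP+FN)):
  0: TP=252, FN=155+119+139=413 → 252/665 = 0.3789
  1: TP=408, FN=9+10+10=29 → 408/437 = 0.9336
  2: TP=179, FN=78+104+93=275 → 179/454 = 0.3943
  3: TP=243, FN=20+18+13=51 → 243/294 = 0.8265
Weighted-recall = Σ (supportᵢ/N)·recallᵢ with N=1850: (665/1850)·0.3789 + (437/1850)·0.9336 + (454/1850)·0.3943 + (294/1850)·0.8265 = 0.585

0.585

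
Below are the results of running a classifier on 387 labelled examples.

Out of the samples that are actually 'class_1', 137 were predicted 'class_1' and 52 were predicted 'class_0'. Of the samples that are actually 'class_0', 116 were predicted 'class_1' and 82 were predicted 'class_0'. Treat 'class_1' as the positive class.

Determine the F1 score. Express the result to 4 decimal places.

0.6199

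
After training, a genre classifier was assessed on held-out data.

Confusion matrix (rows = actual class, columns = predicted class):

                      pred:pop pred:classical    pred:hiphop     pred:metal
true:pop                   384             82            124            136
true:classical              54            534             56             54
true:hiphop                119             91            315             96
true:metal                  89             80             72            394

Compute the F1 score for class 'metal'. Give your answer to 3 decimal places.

0.599

Treat 'metal' as positive and all other classes as negative.
F1 score = 2·TP/(2·TP+FP+FN).
metal: TP=394, FP=136+54+96=286, FN=89+80+72=241 → 788/1315 = 0.5992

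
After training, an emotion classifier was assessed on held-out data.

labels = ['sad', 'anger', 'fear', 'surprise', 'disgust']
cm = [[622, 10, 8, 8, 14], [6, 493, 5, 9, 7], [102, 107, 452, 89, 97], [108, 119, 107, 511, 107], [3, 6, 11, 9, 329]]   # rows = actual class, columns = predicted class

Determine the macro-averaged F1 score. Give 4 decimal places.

Per-class F1 score (2·TP/(2·TP+FP+FN)):
  sad: TP=622, FP=6+102+108+3=219, FN=10+8+8+14=40 → 1244/1503 = 0.82768
  anger: TP=493, FP=10+107+119+6=242, FN=6+5+9+7=27 → 986/1255 = 0.78566
  fear: TP=452, FP=8+5+107+11=131, FN=102+107+89+97=395 → 904/1430 = 0.63217
  surprise: TP=511, FP=8+9+89+9=115, FN=108+119+107+107=441 → 1022/1578 = 0.64766
  disgust: TP=329, FP=14+7+97+107=225, FN=3+6+11+9=29 → 658/912 = 0.72149
Macro-F1 score = mean = (0.82768 + 0.78566 + 0.63217 + 0.64766 + 0.72149) / 5 = 0.7229

0.7229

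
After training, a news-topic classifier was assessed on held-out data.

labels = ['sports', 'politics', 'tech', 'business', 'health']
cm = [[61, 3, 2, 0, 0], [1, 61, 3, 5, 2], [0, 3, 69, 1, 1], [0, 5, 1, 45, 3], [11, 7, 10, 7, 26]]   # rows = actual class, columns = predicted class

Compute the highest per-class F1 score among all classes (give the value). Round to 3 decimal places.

Per-class F1 score (2·TP/(2·TP+FP+FN)):
  sports: TP=61, FP=1+0+0+11=12, FN=3+2+0+0=5 → 122/139 = 0.8777
  politics: TP=61, FP=3+3+5+7=18, FN=1+3+5+2=11 → 122/151 = 0.8079
  tech: TP=69, FP=2+3+1+10=16, FN=0+3+1+1=5 → 138/159 = 0.8679
  business: TP=45, FP=0+5+1+7=13, FN=0+5+1+3=9 → 90/112 = 0.8036
  health: TP=26, FP=0+2+1+3=6, FN=11+7+10+7=35 → 52/93 = 0.5591
Highest is class 'sports' with F1 score = 0.878.

0.878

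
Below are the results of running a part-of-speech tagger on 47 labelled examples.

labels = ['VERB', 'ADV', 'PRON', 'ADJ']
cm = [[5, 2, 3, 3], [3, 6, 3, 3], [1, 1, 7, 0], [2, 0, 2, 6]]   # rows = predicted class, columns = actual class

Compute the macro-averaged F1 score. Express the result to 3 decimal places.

Per-class F1 score (2·TP/(2·TP+FP+FN)):
  VERB: TP=5, FP=2+3+3=8, FN=3+1+2=6 → 10/24 = 0.4167
  ADV: TP=6, FP=3+3+3=9, FN=2+1+0=3 → 12/24 = 0.5000
  PRON: TP=7, FP=1+1+0=2, FN=3+3+2=8 → 14/24 = 0.5833
  ADJ: TP=6, FP=2+0+2=4, FN=3+3+0=6 → 12/22 = 0.5455
Macro-F1 score = mean = (0.4167 + 0.5000 + 0.5833 + 0.5455) / 4 = 0.511

0.511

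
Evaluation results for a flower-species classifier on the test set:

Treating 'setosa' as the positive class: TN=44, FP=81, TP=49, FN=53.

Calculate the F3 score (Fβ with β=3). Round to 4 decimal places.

Fβ = (1+β²)·TP / ((1+β²)·TP + β²·FN + FP), with β²=9
= 10·49 / (10·49 + 9·53 + 81) = 0.4676

0.4676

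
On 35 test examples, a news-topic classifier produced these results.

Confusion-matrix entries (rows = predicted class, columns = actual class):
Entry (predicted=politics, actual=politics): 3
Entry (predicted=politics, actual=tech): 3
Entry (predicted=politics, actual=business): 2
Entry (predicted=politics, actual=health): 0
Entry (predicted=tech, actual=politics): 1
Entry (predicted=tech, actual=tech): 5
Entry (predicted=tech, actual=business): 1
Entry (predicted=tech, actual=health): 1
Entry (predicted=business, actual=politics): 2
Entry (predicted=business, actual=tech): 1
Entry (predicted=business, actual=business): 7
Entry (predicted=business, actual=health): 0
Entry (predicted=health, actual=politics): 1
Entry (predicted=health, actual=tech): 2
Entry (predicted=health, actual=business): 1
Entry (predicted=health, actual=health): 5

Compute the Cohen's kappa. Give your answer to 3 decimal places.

0.427

Observed agreement pₒ = trace/N = 20/35 = 0.5714
Expected agreement pₑ = Σ (rowᵢ·colᵢ)/N² = (7·8 + 11·8 + 11·10 + 6·9)/35² = 0.2514
κ = (pₒ − pₑ)/(1 − pₑ) = (0.5714 − 0.2514)/(1 − 0.2514) = 0.427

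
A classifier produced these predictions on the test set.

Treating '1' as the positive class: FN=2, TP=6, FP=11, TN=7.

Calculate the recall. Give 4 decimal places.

Recall = TP/(TP+FN) = 6/(6+2) = 6/8 = 0.7500

0.7500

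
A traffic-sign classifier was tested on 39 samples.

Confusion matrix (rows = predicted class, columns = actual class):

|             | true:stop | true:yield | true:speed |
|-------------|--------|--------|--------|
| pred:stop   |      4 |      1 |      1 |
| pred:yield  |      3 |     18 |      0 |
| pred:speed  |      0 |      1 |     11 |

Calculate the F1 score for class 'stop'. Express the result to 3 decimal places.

Take TP from the diagonal, FP from the rest of the 'stop' prediction marginal, FN from the rest of the 'stop' actual marginal.
F1 score = 2·TP/(2·TP+FP+FN).
stop: TP=4, FP=1+1=2, FN=3+0=3 → 8/13 = 0.6154

0.615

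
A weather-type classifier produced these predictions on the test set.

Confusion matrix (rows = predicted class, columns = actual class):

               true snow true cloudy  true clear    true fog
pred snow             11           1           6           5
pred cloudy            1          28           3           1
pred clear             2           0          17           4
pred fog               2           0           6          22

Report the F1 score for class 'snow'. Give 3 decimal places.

0.564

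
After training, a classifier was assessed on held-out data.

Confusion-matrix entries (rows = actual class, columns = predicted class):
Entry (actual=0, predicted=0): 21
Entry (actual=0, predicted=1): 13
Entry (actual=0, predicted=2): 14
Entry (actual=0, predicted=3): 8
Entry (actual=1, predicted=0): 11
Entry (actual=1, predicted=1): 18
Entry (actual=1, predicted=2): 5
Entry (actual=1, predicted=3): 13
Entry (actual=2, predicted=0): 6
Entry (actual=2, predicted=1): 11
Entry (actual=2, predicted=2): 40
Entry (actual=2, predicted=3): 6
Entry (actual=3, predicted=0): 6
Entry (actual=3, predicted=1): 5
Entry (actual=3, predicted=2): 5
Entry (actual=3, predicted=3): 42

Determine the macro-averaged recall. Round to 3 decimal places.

Per-class recall (TP/(TP+FN)):
  0: TP=21, FN=13+14+8=35 → 21/56 = 0.3750
  1: TP=18, FN=11+5+13=29 → 18/47 = 0.3830
  2: TP=40, FN=6+11+6=23 → 40/63 = 0.6349
  3: TP=42, FN=6+5+5=16 → 42/58 = 0.7241
Macro-recall = mean = (0.3750 + 0.3830 + 0.6349 + 0.7241) / 4 = 0.529

0.529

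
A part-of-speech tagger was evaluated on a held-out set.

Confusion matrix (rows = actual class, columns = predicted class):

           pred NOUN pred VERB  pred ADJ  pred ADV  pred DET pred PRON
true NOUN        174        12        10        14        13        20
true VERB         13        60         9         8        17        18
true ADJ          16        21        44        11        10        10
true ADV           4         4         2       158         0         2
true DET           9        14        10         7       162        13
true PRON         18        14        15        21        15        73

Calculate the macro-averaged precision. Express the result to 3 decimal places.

Per-class precision (TP/(TP+FP)):
  NOUN: TP=174, FP=13+16+4+9+18=60 → 174/234 = 0.7436
  VERB: TP=60, FP=12+21+4+14+14=65 → 60/125 = 0.4800
  ADJ: TP=44, FP=10+9+2+10+15=46 → 44/90 = 0.4889
  ADV: TP=158, FP=14+8+11+7+21=61 → 158/219 = 0.7215
  DET: TP=162, FP=13+17+10+0+15=55 → 162/217 = 0.7465
  PRON: TP=73, FP=20+18+10+2+13=63 → 73/136 = 0.5368
Macro-precision = mean = (0.7436 + 0.4800 + 0.4889 + 0.7215 + 0.7465 + 0.5368) / 6 = 0.620

0.620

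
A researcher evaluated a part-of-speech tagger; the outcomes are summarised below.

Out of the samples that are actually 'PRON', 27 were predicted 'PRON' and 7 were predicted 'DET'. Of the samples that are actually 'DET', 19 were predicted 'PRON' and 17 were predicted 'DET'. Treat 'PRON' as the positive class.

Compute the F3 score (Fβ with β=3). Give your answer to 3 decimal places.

Fβ = (1+β²)·TP / ((1+β²)·TP + β²·FN + FP), with β²=9
= 10·27 / (10·27 + 9·7 + 19) = 0.767

0.767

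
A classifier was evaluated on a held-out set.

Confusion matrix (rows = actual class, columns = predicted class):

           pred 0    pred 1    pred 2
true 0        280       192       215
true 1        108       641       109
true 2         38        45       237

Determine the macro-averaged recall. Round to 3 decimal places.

0.632

Per-class recall (TP/(TP+FN)):
  0: TP=280, FN=192+215=407 → 280/687 = 0.4076
  1: TP=641, FN=108+109=217 → 641/858 = 0.7471
  2: TP=237, FN=38+45=83 → 237/320 = 0.7406
Macro-recall = mean = (0.4076 + 0.7471 + 0.7406) / 3 = 0.632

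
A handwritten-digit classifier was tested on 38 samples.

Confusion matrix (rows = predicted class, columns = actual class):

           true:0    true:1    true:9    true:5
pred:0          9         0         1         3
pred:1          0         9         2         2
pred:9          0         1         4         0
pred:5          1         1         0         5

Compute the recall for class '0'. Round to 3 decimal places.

recall = TP/(TP+FN).
0: TP=9, FN=0+0+1=1 → 9/10 = 0.9000

0.900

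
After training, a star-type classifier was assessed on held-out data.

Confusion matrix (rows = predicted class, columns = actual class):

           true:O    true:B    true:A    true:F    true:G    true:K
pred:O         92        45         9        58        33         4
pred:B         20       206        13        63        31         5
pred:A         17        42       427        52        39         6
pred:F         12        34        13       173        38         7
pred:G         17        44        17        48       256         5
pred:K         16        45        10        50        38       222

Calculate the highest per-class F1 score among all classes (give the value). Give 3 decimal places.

0.797

Per-class F1 score (2·TP/(2·TP+FP+FN)):
  O: TP=92, FP=45+9+58+33+4=149, FN=20+17+12+17+16=82 → 184/415 = 0.4434
  B: TP=206, FP=20+13+63+31+5=132, FN=45+42+34+44+45=210 → 412/754 = 0.5464
  A: TP=427, FP=17+42+52+39+6=156, FN=9+13+13+17+10=62 → 854/1072 = 0.7966
  F: TP=173, FP=12+34+13+38+7=104, FN=58+63+52+48+50=271 → 346/721 = 0.4799
  G: TP=256, FP=17+44+17+48+5=131, FN=33+31+39+38+38=179 → 512/822 = 0.6229
  K: TP=222, FP=16+45+10+50+38=159, FN=4+5+6+7+5=27 → 444/630 = 0.7048
Highest is class 'A' with F1 score = 0.797.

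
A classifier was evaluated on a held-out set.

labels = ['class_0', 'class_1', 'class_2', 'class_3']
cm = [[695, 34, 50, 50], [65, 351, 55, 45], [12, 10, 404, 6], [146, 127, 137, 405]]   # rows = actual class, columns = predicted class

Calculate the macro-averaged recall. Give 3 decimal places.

0.738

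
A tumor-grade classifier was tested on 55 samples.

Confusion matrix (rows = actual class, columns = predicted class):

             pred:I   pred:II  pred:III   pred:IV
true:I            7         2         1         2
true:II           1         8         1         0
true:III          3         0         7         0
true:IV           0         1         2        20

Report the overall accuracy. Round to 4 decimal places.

0.7636

Accuracy = trace / total = (7+8+7+20=42) / 55 = 42/55 = 0.7636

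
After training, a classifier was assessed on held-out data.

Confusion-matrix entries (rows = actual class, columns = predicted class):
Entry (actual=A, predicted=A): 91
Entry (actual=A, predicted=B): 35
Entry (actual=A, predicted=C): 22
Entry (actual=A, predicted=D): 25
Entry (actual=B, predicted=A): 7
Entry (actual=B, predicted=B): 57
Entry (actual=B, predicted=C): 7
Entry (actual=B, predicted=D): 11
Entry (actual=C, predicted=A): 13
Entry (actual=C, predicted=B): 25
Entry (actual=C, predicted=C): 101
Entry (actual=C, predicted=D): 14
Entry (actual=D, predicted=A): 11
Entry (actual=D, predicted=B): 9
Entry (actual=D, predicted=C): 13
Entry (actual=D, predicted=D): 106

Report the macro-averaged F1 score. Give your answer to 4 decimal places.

0.6415

Per-class F1 score (2·TP/(2·TP+FP+FN)):
  A: TP=91, FP=7+13+11=31, FN=35+22+25=82 → 182/295 = 0.61695
  B: TP=57, FP=35+25+9=69, FN=7+7+11=25 → 114/208 = 0.54808
  C: TP=101, FP=22+7+13=42, FN=13+25+14=52 → 202/296 = 0.68243
  D: TP=106, FP=25+11+14=50, FN=11+9+13=33 → 212/295 = 0.71864
Macro-F1 score = mean = (0.61695 + 0.54808 + 0.68243 + 0.71864) / 4 = 0.6415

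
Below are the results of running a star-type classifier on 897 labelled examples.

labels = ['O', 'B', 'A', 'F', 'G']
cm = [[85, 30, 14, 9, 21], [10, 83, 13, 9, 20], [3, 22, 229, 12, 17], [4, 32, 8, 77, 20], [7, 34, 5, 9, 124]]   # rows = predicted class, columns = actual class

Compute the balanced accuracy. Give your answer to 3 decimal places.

Balanced accuracy = mean of per-class recall.
  O: recall = 85/109 = 0.7798
  B: recall = 83/201 = 0.4129
  A: recall = 229/269 = 0.8513
  F: recall = 77/116 = 0.6638
  G: recall = 124/202 = 0.6139
Mean = (0.7798 + 0.4129 + 0.8513 + 0.6638 + 0.6139) / 5 = 0.664

0.664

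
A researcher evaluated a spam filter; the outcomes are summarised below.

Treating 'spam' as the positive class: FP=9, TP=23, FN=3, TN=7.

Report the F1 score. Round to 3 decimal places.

0.793

Precision = TP/(TP+FP) = 23/32 = 0.7188
Recall = TP/(TP+FN) = 23/26 = 0.8846
F1 = 2·TP/(2·TP+FP+FN) = 46/58 = 0.793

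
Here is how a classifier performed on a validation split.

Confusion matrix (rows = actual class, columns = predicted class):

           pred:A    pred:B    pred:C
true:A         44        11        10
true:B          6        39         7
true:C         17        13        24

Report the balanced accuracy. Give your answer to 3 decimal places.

Balanced accuracy = mean of per-class recall.
  A: recall = 44/65 = 0.6769
  B: recall = 39/52 = 0.7500
  C: recall = 24/54 = 0.4444
Mean = (0.6769 + 0.7500 + 0.4444) / 3 = 0.624

0.624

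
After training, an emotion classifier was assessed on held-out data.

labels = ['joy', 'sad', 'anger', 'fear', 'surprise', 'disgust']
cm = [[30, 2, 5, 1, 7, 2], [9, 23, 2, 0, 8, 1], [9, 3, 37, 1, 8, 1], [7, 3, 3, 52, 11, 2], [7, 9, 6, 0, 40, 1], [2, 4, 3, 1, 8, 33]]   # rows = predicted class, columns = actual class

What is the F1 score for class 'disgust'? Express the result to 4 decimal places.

0.7253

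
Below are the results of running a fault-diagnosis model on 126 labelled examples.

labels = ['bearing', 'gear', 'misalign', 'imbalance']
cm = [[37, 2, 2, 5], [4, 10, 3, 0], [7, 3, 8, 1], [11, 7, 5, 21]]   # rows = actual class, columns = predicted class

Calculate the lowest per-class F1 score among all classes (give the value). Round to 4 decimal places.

Per-class F1 score (2·TP/(2·TP+FP+FN)):
  bearing: TP=37, FP=4+7+11=22, FN=2+2+5=9 → 74/105 = 0.70476
  gear: TP=10, FP=2+3+7=12, FN=4+3+0=7 → 20/39 = 0.51282
  misalign: TP=8, FP=2+3+5=10, FN=7+3+1=11 → 16/37 = 0.43243
  imbalance: TP=21, FP=5+0+1=6, FN=11+7+5=23 → 42/71 = 0.59155
Lowest is class 'misalign' with F1 score = 0.4324.

0.4324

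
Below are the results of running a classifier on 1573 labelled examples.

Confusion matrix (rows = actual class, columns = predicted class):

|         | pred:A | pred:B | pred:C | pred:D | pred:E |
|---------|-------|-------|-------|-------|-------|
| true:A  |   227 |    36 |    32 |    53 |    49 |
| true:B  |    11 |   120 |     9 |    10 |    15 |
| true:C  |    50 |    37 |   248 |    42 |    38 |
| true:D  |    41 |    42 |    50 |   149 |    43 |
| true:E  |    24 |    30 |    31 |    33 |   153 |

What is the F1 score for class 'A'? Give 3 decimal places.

0.605

F1 score = 2·TP/(2·TP+FP+FN).
A: TP=227, FP=11+50+41+24=126, FN=36+32+53+49=170 → 454/750 = 0.6053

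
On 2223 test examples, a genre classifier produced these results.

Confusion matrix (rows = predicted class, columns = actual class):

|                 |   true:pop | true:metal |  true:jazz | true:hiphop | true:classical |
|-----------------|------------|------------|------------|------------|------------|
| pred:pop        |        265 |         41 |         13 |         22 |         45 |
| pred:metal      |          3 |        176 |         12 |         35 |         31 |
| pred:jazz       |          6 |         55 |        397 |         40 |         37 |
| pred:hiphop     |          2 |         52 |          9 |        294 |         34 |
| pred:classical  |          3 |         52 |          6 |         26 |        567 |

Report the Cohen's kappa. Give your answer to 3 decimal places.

0.699

Observed agreement pₒ = trace/N = 1699/2223 = 0.7643
Expected agreement pₑ = Σ (rowᵢ·colᵢ)/N² = (279·386 + 376·257 + 437·535 + 417·391 + 714·654)/2223² = 0.2161
κ = (pₒ − pₑ)/(1 − pₑ) = (0.7643 − 0.2161)/(1 − 0.2161) = 0.699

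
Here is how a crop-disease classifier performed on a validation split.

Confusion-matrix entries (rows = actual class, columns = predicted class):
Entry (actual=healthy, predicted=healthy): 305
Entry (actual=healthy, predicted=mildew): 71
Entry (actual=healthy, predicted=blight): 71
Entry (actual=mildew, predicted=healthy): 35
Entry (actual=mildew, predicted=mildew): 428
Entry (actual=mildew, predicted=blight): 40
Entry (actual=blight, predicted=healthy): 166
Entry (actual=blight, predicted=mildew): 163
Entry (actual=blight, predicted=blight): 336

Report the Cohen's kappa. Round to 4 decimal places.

Observed agreement pₒ = trace/N = 1069/1615 = 0.66192
Expected agreement pₑ = Σ (rowᵢ·colᵢ)/N² = (447·506 + 503·662 + 665·447)/1615² = 0.32835
κ = (pₒ − pₑ)/(1 − pₑ) = (0.66192 − 0.32835)/(1 − 0.32835) = 0.4966

0.4966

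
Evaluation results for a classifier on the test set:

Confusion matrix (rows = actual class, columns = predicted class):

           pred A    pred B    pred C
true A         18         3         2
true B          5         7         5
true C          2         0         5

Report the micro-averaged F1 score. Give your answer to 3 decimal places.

Micro-averaging pools counts across classes: ΣTP=30, ΣFP=17, ΣFN=17.
Micro-F1 score = 2·TP/(2·TP+FP+FN) on pooled counts = 0.638 (equals overall accuracy in single-label multiclass).

0.638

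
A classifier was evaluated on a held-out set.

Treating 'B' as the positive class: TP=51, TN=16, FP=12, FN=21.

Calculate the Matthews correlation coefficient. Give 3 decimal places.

MCC = (TP·TN − FP·FN) / √((TP+FP)(TP+FN)(TN+FP)(TN+FN))
Numerator = 51·16 − 12·21 = 564
Denominator = √(63·72·28·37) = √4699296 = 2167.7860
MCC = 564 / 2167.7860 = 0.260

0.260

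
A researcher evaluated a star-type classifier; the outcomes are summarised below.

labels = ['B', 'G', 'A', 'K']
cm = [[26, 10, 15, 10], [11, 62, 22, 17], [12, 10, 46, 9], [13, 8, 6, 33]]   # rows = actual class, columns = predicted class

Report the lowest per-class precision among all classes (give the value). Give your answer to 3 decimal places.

0.419

Per-class precision (TP/(TP+FP)):
  B: TP=26, FP=11+12+13=36 → 26/62 = 0.4194
  G: TP=62, FP=10+10+8=28 → 62/90 = 0.6889
  A: TP=46, FP=15+22+6=43 → 46/89 = 0.5169
  K: TP=33, FP=10+17+9=36 → 33/69 = 0.4783
Lowest is class 'B' with precision = 0.419.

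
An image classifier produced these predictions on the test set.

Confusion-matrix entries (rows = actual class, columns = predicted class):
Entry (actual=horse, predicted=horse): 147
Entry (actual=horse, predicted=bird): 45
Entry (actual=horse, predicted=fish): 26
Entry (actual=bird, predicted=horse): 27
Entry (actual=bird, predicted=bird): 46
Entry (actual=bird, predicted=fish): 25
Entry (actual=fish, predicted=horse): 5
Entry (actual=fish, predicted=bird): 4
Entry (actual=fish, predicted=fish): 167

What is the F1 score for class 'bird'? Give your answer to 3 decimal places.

0.477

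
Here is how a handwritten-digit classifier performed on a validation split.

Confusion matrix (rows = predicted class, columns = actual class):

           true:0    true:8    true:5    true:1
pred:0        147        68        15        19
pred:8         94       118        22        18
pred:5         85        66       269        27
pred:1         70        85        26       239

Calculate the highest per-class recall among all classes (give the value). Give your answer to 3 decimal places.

0.810

Per-class recall (TP/(TP+FN)):
  0: TP=147, FN=94+85+70=249 → 147/396 = 0.3712
  8: TP=118, FN=68+66+85=219 → 118/337 = 0.3501
  5: TP=269, FN=15+22+26=63 → 269/332 = 0.8102
  1: TP=239, FN=19+18+27=64 → 239/303 = 0.7888
Highest is class '5' with recall = 0.810.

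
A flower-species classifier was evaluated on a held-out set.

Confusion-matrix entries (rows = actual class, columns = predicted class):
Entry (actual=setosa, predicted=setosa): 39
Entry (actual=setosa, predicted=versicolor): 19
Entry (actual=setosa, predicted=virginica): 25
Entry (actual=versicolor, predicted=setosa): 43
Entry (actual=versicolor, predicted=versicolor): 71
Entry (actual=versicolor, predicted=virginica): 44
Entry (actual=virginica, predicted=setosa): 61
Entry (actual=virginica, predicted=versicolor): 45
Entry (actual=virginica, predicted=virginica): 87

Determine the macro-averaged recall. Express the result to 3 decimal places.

Per-class recall (TP/(TP+FN)):
  setosa: TP=39, FN=19+25=44 → 39/83 = 0.4699
  versicolor: TP=71, FN=43+44=87 → 71/158 = 0.4494
  virginica: TP=87, FN=61+45=106 → 87/193 = 0.4508
Macro-recall = mean = (0.4699 + 0.4494 + 0.4508) / 3 = 0.457

0.457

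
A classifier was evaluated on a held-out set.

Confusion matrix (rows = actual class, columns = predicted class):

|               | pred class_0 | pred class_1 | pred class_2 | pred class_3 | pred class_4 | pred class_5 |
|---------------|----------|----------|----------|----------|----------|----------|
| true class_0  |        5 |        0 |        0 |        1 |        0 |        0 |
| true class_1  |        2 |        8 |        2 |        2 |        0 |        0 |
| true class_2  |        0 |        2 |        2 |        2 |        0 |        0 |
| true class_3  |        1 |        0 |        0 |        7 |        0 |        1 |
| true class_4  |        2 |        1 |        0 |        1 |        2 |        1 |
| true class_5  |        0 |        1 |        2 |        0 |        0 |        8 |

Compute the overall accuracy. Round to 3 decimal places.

Accuracy = trace / total = (5+8+2+7+2+8=32) / 53 = 32/53 = 0.604

0.604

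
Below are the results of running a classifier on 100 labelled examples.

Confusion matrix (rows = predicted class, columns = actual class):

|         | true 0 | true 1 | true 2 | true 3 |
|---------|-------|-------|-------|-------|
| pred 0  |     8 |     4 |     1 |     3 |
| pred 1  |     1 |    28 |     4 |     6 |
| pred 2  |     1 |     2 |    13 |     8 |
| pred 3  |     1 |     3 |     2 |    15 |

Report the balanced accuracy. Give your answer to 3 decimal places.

Balanced accuracy = mean of per-class recall.
  0: recall = 8/11 = 0.7273
  1: recall = 28/37 = 0.7568
  2: recall = 13/20 = 0.6500
  3: recall = 15/32 = 0.4688
Mean = (0.7273 + 0.7568 + 0.6500 + 0.4688) / 4 = 0.651

0.651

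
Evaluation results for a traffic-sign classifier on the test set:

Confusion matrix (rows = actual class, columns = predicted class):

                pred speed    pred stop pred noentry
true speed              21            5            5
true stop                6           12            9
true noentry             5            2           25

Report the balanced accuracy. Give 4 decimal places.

0.6344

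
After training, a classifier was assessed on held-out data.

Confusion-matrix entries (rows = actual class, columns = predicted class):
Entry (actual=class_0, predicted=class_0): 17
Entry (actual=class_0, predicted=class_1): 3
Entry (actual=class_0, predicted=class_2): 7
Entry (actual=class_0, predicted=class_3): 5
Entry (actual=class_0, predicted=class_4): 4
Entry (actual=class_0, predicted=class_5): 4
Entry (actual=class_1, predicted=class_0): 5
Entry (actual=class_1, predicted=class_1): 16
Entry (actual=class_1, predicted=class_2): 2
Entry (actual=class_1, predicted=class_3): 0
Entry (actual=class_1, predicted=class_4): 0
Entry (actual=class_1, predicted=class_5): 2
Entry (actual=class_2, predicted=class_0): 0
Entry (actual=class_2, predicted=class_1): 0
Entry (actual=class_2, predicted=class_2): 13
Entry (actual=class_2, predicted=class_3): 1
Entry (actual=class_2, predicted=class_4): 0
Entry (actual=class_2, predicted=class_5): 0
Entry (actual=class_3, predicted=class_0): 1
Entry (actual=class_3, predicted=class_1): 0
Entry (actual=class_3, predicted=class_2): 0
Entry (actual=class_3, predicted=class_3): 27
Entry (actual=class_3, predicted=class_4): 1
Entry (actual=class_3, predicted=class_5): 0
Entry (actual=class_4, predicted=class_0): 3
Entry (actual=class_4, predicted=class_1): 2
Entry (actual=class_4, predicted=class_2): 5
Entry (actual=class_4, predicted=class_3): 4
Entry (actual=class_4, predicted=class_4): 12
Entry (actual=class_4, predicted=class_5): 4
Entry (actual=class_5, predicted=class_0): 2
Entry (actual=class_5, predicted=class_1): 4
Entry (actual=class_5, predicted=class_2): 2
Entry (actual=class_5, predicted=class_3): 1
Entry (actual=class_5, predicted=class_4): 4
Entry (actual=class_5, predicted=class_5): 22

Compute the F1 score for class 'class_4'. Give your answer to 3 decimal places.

One-vs-rest for 'class_4': TP = diagonal; FP = other classes predicted 'class_4'; FN = 'class_4' predicted as other.
F1 score = 2·TP/(2·TP+FP+FN).
class_4: TP=12, FP=4+0+0+1+4=9, FN=3+2+5+4+4=18 → 24/51 = 0.4706

0.471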